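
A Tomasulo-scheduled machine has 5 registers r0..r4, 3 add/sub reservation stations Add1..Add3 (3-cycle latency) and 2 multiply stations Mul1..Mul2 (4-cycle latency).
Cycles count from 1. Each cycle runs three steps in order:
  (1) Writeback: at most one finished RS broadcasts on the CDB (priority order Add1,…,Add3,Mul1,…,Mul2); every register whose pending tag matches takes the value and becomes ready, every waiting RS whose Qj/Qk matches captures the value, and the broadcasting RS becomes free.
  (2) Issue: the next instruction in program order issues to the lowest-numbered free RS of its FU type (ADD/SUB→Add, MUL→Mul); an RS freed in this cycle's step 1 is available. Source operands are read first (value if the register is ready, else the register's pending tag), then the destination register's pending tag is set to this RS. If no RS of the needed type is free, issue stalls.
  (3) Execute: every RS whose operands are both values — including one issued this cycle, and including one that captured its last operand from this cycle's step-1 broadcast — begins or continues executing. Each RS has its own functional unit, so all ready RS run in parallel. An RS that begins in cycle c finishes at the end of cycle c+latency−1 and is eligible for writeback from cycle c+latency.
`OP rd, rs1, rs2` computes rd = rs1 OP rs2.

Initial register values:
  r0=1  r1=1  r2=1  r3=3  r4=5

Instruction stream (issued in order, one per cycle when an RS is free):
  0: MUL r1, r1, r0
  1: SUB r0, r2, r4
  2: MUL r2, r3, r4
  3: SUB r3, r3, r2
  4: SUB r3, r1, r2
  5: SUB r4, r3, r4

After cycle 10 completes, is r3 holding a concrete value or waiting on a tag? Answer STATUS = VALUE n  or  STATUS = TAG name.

c1: issue MUL r1<-Mul1 | r0:1,r1:Mul1,r2:1,r3:3,r4:5
c2: issue SUB r0<-Add1 | r0:Add1,r1:Mul1,r2:1,r3:3,r4:5
c3: issue MUL r2<-Mul2 | r0:Add1,r1:Mul1,r2:Mul2,r3:3,r4:5
c4: issue SUB r3<-Add2 | r0:Add1,r1:Mul1,r2:Mul2,r3:Add2,r4:5
c5: CDB Add1=-4; issue SUB r3<-Add1 | r0:-4,r1:Mul1,r2:Mul2,r3:Add1,r4:5
c6: CDB Mul1=1; issue SUB r4<-Add3 | r0:-4,r1:1,r2:Mul2,r3:Add1,r4:Add3
c7: CDB Mul2=15 | r0:-4,r1:1,r2:15,r3:Add1,r4:Add3
c8: - | r0:-4,r1:1,r2:15,r3:Add1,r4:Add3
c9: - | r0:-4,r1:1,r2:15,r3:Add1,r4:Add3
c10: CDB Add1=-14 | r0:-4,r1:1,r2:15,r3:-14,r4:Add3

STATUS = VALUE -14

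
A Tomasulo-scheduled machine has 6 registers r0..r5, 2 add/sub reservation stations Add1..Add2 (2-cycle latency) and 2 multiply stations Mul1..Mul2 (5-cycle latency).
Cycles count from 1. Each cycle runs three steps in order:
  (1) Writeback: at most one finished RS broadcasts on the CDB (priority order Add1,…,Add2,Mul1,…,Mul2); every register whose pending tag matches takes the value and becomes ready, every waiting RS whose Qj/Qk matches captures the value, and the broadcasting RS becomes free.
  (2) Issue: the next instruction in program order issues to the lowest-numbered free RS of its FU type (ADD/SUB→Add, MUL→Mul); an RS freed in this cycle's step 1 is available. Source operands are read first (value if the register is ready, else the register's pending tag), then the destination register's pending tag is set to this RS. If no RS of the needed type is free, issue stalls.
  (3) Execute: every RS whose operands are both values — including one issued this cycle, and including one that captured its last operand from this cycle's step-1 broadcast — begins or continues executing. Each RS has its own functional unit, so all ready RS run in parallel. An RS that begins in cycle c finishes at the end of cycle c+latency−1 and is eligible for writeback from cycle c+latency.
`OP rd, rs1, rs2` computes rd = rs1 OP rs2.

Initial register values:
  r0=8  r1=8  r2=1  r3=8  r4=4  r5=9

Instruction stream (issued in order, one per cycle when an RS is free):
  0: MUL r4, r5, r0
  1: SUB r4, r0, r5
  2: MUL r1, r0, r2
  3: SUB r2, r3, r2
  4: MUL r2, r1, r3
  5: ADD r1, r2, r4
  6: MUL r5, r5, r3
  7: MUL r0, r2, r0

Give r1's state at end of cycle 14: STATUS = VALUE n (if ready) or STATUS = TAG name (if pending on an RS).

STATUS = TAG Add1

cycle 1: issue MUL r4<-Mul1 // r0:8,r1:8,r2:1,r3:8,r4:Mul1,r5:9
cycle 2: issue SUB r4<-Add1 // r0:8,r1:8,r2:1,r3:8,r4:Add1,r5:9
cycle 3: issue MUL r1<-Mul2 // r0:8,r1:Mul2,r2:1,r3:8,r4:Add1,r5:9
cycle 4: CDB Add1=-1; issue SUB r2<-Add1 // r0:8,r1:Mul2,r2:Add1,r3:8,r4:-1,r5:9
cycle 5: stall // r0:8,r1:Mul2,r2:Add1,r3:8,r4:-1,r5:9
cycle 6: CDB Add1=7; stall // r0:8,r1:Mul2,r2:7,r3:8,r4:-1,r5:9
cycle 7: CDB Mul1=72; issue MUL r2<-Mul1 // r0:8,r1:Mul2,r2:Mul1,r3:8,r4:-1,r5:9
cycle 8: CDB Mul2=8; issue ADD r1<-Add1 // r0:8,r1:Add1,r2:Mul1,r3:8,r4:-1,r5:9
cycle 9: issue MUL r5<-Mul2 // r0:8,r1:Add1,r2:Mul1,r3:8,r4:-1,r5:Mul2
cycle 10: stall // r0:8,r1:Add1,r2:Mul1,r3:8,r4:-1,r5:Mul2
cycle 11: stall // r0:8,r1:Add1,r2:Mul1,r3:8,r4:-1,r5:Mul2
cycle 12: stall // r0:8,r1:Add1,r2:Mul1,r3:8,r4:-1,r5:Mul2
cycle 13: CDB Mul1=64; issue MUL r0<-Mul1 // r0:Mul1,r1:Add1,r2:64,r3:8,r4:-1,r5:Mul2
cycle 14: CDB Mul2=72 // r0:Mul1,r1:Add1,r2:64,r3:8,r4:-1,r5:72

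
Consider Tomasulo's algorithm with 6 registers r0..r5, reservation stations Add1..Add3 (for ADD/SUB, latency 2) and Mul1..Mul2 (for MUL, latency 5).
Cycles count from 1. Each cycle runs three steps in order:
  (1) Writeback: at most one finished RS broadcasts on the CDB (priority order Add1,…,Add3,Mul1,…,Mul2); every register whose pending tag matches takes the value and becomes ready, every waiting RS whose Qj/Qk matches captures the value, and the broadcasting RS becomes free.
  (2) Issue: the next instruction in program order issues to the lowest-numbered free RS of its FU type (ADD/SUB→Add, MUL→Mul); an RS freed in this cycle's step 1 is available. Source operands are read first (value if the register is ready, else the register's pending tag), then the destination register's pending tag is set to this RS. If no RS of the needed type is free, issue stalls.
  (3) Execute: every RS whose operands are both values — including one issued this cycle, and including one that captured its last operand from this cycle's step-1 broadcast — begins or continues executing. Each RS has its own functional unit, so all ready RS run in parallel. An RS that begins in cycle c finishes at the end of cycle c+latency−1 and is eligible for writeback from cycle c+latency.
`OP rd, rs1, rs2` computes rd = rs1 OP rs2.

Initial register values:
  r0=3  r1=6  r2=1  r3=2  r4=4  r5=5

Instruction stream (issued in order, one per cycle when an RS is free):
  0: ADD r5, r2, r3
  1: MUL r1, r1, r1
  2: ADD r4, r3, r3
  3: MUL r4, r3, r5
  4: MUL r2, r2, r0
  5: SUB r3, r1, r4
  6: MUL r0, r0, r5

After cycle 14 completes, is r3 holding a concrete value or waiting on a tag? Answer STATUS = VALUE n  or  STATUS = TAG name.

STATUS = VALUE 30

cycle 1: issue ADD r5<-Add1 // r0:3,r1:6,r2:1,r3:2,r4:4,r5:Add1
cycle 2: issue MUL r1<-Mul1 // r0:3,r1:Mul1,r2:1,r3:2,r4:4,r5:Add1
cycle 3: CDB Add1=3; issue ADD r4<-Add1 // r0:3,r1:Mul1,r2:1,r3:2,r4:Add1,r5:3
cycle 4: issue MUL r4<-Mul2 // r0:3,r1:Mul1,r2:1,r3:2,r4:Mul2,r5:3
cycle 5: CDB Add1=4; stall // r0:3,r1:Mul1,r2:1,r3:2,r4:Mul2,r5:3
cycle 6: stall // r0:3,r1:Mul1,r2:1,r3:2,r4:Mul2,r5:3
cycle 7: CDB Mul1=36; issue MUL r2<-Mul1 // r0:3,r1:36,r2:Mul1,r3:2,r4:Mul2,r5:3
cycle 8: issue SUB r3<-Add1 // r0:3,r1:36,r2:Mul1,r3:Add1,r4:Mul2,r5:3
cycle 9: CDB Mul2=6; issue MUL r0<-Mul2 // r0:Mul2,r1:36,r2:Mul1,r3:Add1,r4:6,r5:3
cycle 10: - // r0:Mul2,r1:36,r2:Mul1,r3:Add1,r4:6,r5:3
cycle 11: CDB Add1=30 // r0:Mul2,r1:36,r2:Mul1,r3:30,r4:6,r5:3
cycle 12: CDB Mul1=3 // r0:Mul2,r1:36,r2:3,r3:30,r4:6,r5:3
cycle 13: - // r0:Mul2,r1:36,r2:3,r3:30,r4:6,r5:3
cycle 14: CDB Mul2=9 // r0:9,r1:36,r2:3,r3:30,r4:6,r5:3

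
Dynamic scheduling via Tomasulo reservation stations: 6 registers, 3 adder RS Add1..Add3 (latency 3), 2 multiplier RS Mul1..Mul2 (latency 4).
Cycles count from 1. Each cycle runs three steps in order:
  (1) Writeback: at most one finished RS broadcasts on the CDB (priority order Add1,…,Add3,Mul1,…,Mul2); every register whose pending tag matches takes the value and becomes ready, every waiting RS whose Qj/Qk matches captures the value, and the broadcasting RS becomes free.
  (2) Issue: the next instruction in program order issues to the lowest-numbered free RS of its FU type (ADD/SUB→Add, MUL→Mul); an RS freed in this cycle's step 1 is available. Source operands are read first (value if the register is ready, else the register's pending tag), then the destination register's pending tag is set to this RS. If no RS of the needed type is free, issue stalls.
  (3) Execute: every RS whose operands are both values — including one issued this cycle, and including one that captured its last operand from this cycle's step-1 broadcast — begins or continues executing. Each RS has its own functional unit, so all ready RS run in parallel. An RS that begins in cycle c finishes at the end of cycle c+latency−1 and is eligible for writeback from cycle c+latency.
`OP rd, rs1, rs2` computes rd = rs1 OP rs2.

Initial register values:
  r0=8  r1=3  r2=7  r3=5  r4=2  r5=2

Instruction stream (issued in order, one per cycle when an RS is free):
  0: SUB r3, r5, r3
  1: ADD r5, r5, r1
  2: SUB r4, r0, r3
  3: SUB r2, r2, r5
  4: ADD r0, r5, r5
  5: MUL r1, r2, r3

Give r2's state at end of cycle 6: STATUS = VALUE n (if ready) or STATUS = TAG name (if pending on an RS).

STATUS = TAG Add1

c1: issue SUB r3<-Add1 | r0:8,r1:3,r2:7,r3:Add1,r4:2,r5:2
c2: issue ADD r5<-Add2 | r0:8,r1:3,r2:7,r3:Add1,r4:2,r5:Add2
c3: issue SUB r4<-Add3 | r0:8,r1:3,r2:7,r3:Add1,r4:Add3,r5:Add2
c4: CDB Add1=-3; issue SUB r2<-Add1 | r0:8,r1:3,r2:Add1,r3:-3,r4:Add3,r5:Add2
c5: CDB Add2=5; issue ADD r0<-Add2 | r0:Add2,r1:3,r2:Add1,r3:-3,r4:Add3,r5:5
c6: issue MUL r1<-Mul1 | r0:Add2,r1:Mul1,r2:Add1,r3:-3,r4:Add3,r5:5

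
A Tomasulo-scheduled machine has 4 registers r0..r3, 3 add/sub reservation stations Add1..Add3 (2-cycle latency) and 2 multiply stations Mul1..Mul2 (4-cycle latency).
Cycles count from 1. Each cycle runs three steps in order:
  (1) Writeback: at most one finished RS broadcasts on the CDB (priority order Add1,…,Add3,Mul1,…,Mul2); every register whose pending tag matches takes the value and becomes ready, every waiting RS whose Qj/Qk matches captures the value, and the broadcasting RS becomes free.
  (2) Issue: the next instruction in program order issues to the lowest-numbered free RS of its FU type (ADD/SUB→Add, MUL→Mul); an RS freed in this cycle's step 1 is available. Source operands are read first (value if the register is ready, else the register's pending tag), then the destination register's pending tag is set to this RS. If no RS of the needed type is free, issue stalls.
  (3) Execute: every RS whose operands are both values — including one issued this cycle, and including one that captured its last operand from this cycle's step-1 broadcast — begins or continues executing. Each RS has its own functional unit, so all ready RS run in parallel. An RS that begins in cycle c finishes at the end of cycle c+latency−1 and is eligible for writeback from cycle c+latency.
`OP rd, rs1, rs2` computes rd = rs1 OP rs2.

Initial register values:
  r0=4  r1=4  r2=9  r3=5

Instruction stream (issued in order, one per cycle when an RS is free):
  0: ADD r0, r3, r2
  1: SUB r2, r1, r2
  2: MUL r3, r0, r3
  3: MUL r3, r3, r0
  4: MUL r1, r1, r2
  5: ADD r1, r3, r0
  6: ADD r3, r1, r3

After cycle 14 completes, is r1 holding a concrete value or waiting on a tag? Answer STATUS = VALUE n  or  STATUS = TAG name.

c1: issue ADD r0<-Add1 | r0:Add1,r1:4,r2:9,r3:5
c2: issue SUB r2<-Add2 | r0:Add1,r1:4,r2:Add2,r3:5
c3: CDB Add1=14; issue MUL r3<-Mul1 | r0:14,r1:4,r2:Add2,r3:Mul1
c4: CDB Add2=-5; issue MUL r3<-Mul2 | r0:14,r1:4,r2:-5,r3:Mul2
c5: stall | r0:14,r1:4,r2:-5,r3:Mul2
c6: stall | r0:14,r1:4,r2:-5,r3:Mul2
c7: CDB Mul1=70; issue MUL r1<-Mul1 | r0:14,r1:Mul1,r2:-5,r3:Mul2
c8: issue ADD r1<-Add1 | r0:14,r1:Add1,r2:-5,r3:Mul2
c9: issue ADD r3<-Add2 | r0:14,r1:Add1,r2:-5,r3:Add2
c10: - | r0:14,r1:Add1,r2:-5,r3:Add2
c11: CDB Mul1=-20 | r0:14,r1:Add1,r2:-5,r3:Add2
c12: CDB Mul2=980 | r0:14,r1:Add1,r2:-5,r3:Add2
c13: - | r0:14,r1:Add1,r2:-5,r3:Add2
c14: CDB Add1=994 | r0:14,r1:994,r2:-5,r3:Add2

STATUS = VALUE 994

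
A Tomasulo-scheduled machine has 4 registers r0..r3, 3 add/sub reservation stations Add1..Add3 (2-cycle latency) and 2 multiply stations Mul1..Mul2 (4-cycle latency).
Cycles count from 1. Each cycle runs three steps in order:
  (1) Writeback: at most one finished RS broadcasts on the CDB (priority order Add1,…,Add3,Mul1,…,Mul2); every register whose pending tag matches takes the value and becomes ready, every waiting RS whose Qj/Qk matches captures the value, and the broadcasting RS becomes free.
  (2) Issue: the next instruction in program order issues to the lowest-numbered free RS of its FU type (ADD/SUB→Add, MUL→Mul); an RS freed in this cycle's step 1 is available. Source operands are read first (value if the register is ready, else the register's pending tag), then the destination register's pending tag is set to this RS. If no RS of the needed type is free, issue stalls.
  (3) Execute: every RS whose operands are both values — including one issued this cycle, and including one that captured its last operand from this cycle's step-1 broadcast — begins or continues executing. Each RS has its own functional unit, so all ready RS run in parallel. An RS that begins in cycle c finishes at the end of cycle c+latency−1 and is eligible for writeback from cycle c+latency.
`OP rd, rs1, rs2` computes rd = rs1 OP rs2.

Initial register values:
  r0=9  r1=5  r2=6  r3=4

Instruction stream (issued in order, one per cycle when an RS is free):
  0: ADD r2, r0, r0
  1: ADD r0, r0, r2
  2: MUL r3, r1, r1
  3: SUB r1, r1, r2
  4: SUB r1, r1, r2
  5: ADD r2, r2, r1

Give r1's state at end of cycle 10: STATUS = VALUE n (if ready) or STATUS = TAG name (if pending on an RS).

STATUS = VALUE -31

c1: issue ADD r2<-Add1 | r0:9,r1:5,r2:Add1,r3:4
c2: issue ADD r0<-Add2 | r0:Add2,r1:5,r2:Add1,r3:4
c3: CDB Add1=18; issue MUL r3<-Mul1 | r0:Add2,r1:5,r2:18,r3:Mul1
c4: issue SUB r1<-Add1 | r0:Add2,r1:Add1,r2:18,r3:Mul1
c5: CDB Add2=27; issue SUB r1<-Add2 | r0:27,r1:Add2,r2:18,r3:Mul1
c6: CDB Add1=-13; issue ADD r2<-Add1 | r0:27,r1:Add2,r2:Add1,r3:Mul1
c7: CDB Mul1=25 | r0:27,r1:Add2,r2:Add1,r3:25
c8: CDB Add2=-31 | r0:27,r1:-31,r2:Add1,r3:25
c9: - | r0:27,r1:-31,r2:Add1,r3:25
c10: CDB Add1=-13 | r0:27,r1:-31,r2:-13,r3:25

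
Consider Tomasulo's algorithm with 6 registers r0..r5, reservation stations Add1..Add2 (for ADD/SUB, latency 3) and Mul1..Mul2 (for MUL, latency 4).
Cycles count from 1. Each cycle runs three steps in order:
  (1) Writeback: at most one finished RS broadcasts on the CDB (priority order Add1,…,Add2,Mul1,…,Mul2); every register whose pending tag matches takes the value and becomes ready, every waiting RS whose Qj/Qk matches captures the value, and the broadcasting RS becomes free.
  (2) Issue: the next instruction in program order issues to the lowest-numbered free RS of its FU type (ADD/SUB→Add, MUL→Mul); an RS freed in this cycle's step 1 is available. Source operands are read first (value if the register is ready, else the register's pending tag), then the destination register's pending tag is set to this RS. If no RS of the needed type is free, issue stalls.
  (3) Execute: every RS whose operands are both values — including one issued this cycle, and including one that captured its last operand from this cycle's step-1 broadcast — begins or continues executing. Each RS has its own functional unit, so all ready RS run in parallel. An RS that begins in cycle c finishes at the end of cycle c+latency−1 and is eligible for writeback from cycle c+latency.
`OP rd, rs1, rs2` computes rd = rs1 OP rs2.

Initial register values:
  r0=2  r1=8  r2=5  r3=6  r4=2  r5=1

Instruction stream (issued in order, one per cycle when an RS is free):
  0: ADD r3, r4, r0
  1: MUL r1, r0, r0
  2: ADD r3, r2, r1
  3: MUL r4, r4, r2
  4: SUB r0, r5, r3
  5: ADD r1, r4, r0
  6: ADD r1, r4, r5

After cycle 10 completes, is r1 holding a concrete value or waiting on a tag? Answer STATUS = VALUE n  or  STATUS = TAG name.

cycle 1: issue ADD r3<-Add1 // r0:2,r1:8,r2:5,r3:Add1,r4:2,r5:1
cycle 2: issue MUL r1<-Mul1 // r0:2,r1:Mul1,r2:5,r3:Add1,r4:2,r5:1
cycle 3: issue ADD r3<-Add2 // r0:2,r1:Mul1,r2:5,r3:Add2,r4:2,r5:1
cycle 4: CDB Add1=4; issue MUL r4<-Mul2 // r0:2,r1:Mul1,r2:5,r3:Add2,r4:Mul2,r5:1
cycle 5: issue SUB r0<-Add1 // r0:Add1,r1:Mul1,r2:5,r3:Add2,r4:Mul2,r5:1
cycle 6: CDB Mul1=4; stall // r0:Add1,r1:4,r2:5,r3:Add2,r4:Mul2,r5:1
cycle 7: stall // r0:Add1,r1:4,r2:5,r3:Add2,r4:Mul2,r5:1
cycle 8: CDB Mul2=10; stall // r0:Add1,r1:4,r2:5,r3:Add2,r4:10,r5:1
cycle 9: CDB Add2=9; issue ADD r1<-Add2 // r0:Add1,r1:Add2,r2:5,r3:9,r4:10,r5:1
cycle 10: stall // r0:Add1,r1:Add2,r2:5,r3:9,r4:10,r5:1

STATUS = TAG Add2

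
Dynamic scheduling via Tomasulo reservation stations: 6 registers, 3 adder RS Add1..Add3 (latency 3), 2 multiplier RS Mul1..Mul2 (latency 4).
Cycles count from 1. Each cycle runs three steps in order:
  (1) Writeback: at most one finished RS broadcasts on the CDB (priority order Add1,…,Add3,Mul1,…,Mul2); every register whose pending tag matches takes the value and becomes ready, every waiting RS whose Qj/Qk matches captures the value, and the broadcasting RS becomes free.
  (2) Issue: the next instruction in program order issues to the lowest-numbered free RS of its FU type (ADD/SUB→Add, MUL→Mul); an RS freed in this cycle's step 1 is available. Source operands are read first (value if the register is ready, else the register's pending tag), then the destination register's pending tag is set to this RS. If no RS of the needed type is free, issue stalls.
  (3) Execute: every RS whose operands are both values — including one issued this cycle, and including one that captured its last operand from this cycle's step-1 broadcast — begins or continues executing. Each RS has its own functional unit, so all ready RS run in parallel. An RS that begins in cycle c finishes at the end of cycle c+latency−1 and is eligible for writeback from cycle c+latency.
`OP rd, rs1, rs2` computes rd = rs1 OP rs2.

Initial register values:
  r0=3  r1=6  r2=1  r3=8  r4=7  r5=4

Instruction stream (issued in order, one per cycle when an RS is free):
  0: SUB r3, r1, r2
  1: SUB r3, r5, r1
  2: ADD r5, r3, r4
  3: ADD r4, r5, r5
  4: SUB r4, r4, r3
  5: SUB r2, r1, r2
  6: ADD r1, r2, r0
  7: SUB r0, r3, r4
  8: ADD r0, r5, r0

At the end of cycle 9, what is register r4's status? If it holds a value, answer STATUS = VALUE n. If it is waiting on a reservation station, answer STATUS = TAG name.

c1: issue SUB r3<-Add1 | r0:3,r1:6,r2:1,r3:Add1,r4:7,r5:4
c2: issue SUB r3<-Add2 | r0:3,r1:6,r2:1,r3:Add2,r4:7,r5:4
c3: issue ADD r5<-Add3 | r0:3,r1:6,r2:1,r3:Add2,r4:7,r5:Add3
c4: CDB Add1=5; issue ADD r4<-Add1 | r0:3,r1:6,r2:1,r3:Add2,r4:Add1,r5:Add3
c5: CDB Add2=-2; issue SUB r4<-Add2 | r0:3,r1:6,r2:1,r3:-2,r4:Add2,r5:Add3
c6: stall | r0:3,r1:6,r2:1,r3:-2,r4:Add2,r5:Add3
c7: stall | r0:3,r1:6,r2:1,r3:-2,r4:Add2,r5:Add3
c8: CDB Add3=5; issue SUB r2<-Add3 | r0:3,r1:6,r2:Add3,r3:-2,r4:Add2,r5:5
c9: stall | r0:3,r1:6,r2:Add3,r3:-2,r4:Add2,r5:5

STATUS = TAG Add2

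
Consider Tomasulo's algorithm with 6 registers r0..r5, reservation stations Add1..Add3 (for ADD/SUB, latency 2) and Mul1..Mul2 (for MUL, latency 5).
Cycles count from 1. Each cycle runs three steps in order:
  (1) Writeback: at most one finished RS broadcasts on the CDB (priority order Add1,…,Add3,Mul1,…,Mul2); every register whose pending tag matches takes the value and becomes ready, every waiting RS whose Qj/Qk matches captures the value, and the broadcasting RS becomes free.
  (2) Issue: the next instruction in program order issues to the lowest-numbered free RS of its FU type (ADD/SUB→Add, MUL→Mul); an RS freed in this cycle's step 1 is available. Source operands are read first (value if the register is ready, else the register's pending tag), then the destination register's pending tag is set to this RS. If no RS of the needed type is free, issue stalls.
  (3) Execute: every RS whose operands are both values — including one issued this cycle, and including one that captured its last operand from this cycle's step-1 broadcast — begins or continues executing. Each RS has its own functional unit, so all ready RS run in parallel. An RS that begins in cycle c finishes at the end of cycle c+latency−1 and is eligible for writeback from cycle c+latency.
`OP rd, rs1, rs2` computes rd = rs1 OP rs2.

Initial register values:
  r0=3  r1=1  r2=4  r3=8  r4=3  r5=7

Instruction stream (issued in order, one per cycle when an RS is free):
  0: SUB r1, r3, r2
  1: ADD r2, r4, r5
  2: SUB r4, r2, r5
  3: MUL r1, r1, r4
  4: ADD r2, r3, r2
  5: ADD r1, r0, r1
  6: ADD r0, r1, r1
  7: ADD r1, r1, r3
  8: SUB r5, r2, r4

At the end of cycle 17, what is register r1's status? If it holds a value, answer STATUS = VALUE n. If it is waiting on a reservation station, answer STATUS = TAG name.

c1: issue SUB r1<-Add1 | r0:3,r1:Add1,r2:4,r3:8,r4:3,r5:7
c2: issue ADD r2<-Add2 | r0:3,r1:Add1,r2:Add2,r3:8,r4:3,r5:7
c3: CDB Add1=4; issue SUB r4<-Add1 | r0:3,r1:4,r2:Add2,r3:8,r4:Add1,r5:7
c4: CDB Add2=10; issue MUL r1<-Mul1 | r0:3,r1:Mul1,r2:10,r3:8,r4:Add1,r5:7
c5: issue ADD r2<-Add2 | r0:3,r1:Mul1,r2:Add2,r3:8,r4:Add1,r5:7
c6: CDB Add1=3; issue ADD r1<-Add1 | r0:3,r1:Add1,r2:Add2,r3:8,r4:3,r5:7
c7: CDB Add2=18; issue ADD r0<-Add2 | r0:Add2,r1:Add1,r2:18,r3:8,r4:3,r5:7
c8: issue ADD r1<-Add3 | r0:Add2,r1:Add3,r2:18,r3:8,r4:3,r5:7
c9: stall | r0:Add2,r1:Add3,r2:18,r3:8,r4:3,r5:7
c10: stall | r0:Add2,r1:Add3,r2:18,r3:8,r4:3,r5:7
c11: CDB Mul1=12; stall | r0:Add2,r1:Add3,r2:18,r3:8,r4:3,r5:7
c12: stall | r0:Add2,r1:Add3,r2:18,r3:8,r4:3,r5:7
c13: CDB Add1=15; issue SUB r5<-Add1 | r0:Add2,r1:Add3,r2:18,r3:8,r4:3,r5:Add1
c14: - | r0:Add2,r1:Add3,r2:18,r3:8,r4:3,r5:Add1
c15: CDB Add1=15 | r0:Add2,r1:Add3,r2:18,r3:8,r4:3,r5:15
c16: CDB Add2=30 | r0:30,r1:Add3,r2:18,r3:8,r4:3,r5:15
c17: CDB Add3=23 | r0:30,r1:23,r2:18,r3:8,r4:3,r5:15

STATUS = VALUE 23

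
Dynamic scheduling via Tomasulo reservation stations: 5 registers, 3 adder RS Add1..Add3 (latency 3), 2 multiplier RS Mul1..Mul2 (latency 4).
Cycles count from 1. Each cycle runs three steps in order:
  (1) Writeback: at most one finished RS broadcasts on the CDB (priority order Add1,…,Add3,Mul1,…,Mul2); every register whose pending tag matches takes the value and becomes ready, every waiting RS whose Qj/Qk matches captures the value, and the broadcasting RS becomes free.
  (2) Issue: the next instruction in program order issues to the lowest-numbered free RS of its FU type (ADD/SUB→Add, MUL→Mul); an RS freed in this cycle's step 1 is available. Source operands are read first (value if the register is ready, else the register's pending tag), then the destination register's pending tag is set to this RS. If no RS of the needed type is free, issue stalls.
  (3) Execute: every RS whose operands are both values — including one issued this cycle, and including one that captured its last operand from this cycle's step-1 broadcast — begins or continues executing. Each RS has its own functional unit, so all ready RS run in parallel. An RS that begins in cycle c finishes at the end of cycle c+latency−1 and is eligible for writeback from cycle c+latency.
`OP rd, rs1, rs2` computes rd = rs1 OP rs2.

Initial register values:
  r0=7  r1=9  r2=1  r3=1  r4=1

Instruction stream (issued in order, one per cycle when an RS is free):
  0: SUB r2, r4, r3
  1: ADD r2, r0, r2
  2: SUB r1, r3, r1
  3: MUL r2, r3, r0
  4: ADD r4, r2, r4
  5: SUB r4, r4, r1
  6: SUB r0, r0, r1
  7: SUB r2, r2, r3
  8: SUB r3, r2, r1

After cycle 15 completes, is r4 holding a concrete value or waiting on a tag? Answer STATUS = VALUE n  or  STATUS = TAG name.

  c1: issue SUB r2<-Add1  regs: r0:7,r1:9,r2:Add1,r3:1,r4:1
  c2: issue ADD r2<-Add2  regs: r0:7,r1:9,r2:Add2,r3:1,r4:1
  c3: issue SUB r1<-Add3  regs: r0:7,r1:Add3,r2:Add2,r3:1,r4:1
  c4: CDB Add1=0; issue MUL r2<-Mul1  regs: r0:7,r1:Add3,r2:Mul1,r3:1,r4:1
  c5: issue ADD r4<-Add1  regs: r0:7,r1:Add3,r2:Mul1,r3:1,r4:Add1
  c6: CDB Add3=-8; issue SUB r4<-Add3  regs: r0:7,r1:-8,r2:Mul1,r3:1,r4:Add3
  c7: CDB Add2=7; issue SUB r0<-Add2  regs: r0:Add2,r1:-8,r2:Mul1,r3:1,r4:Add3
  c8: CDB Mul1=7; stall  regs: r0:Add2,r1:-8,r2:7,r3:1,r4:Add3
  c9: stall  regs: r0:Add2,r1:-8,r2:7,r3:1,r4:Add3
  c10: CDB Add2=15; issue SUB r2<-Add2  regs: r0:15,r1:-8,r2:Add2,r3:1,r4:Add3
  c11: CDB Add1=8; issue SUB r3<-Add1  regs: r0:15,r1:-8,r2:Add2,r3:Add1,r4:Add3
  c12: -  regs: r0:15,r1:-8,r2:Add2,r3:Add1,r4:Add3
  c13: CDB Add2=6  regs: r0:15,r1:-8,r2:6,r3:Add1,r4:Add3
  c14: CDB Add3=16  regs: r0:15,r1:-8,r2:6,r3:Add1,r4:16
  c15: -  regs: r0:15,r1:-8,r2:6,r3:Add1,r4:16

STATUS = VALUE 16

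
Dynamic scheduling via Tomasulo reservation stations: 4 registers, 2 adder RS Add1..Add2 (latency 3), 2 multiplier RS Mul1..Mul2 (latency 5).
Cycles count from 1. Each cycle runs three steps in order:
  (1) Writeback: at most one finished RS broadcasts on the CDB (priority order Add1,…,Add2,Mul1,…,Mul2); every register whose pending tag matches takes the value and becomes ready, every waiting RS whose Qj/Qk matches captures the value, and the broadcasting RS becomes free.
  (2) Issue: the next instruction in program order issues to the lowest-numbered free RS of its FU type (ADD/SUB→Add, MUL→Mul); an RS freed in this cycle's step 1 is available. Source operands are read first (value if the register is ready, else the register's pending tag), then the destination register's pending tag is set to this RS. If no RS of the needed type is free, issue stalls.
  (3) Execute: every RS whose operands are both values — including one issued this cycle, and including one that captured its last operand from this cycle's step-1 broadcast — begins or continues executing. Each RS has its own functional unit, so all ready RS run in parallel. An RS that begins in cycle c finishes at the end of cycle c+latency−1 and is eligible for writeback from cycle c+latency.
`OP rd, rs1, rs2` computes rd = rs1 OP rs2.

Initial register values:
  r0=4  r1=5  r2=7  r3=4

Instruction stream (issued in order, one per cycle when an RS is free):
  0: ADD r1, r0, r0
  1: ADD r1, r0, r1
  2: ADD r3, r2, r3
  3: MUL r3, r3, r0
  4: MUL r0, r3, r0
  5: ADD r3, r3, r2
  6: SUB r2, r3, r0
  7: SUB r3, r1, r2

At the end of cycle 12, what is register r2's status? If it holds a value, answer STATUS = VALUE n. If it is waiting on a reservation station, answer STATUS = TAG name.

  c1: issue ADD r1<-Add1  regs: r0:4,r1:Add1,r2:7,r3:4
  c2: issue ADD r1<-Add2  regs: r0:4,r1:Add2,r2:7,r3:4
  c3: stall  regs: r0:4,r1:Add2,r2:7,r3:4
  c4: CDB Add1=8; issue ADD r3<-Add1  regs: r0:4,r1:Add2,r2:7,r3:Add1
  c5: issue MUL r3<-Mul1  regs: r0:4,r1:Add2,r2:7,r3:Mul1
  c6: issue MUL r0<-Mul2  regs: r0:Mul2,r1:Add2,r2:7,r3:Mul1
  c7: CDB Add1=11; issue ADD r3<-Add1  regs: r0:Mul2,r1:Add2,r2:7,r3:Add1
  c8: CDB Add2=12; issue SUB r2<-Add2  regs: r0:Mul2,r1:12,r2:Add2,r3:Add1
  c9: stall  regs: r0:Mul2,r1:12,r2:Add2,r3:Add1
  c10: stall  regs: r0:Mul2,r1:12,r2:Add2,r3:Add1
  c11: stall  regs: r0:Mul2,r1:12,r2:Add2,r3:Add1
  c12: CDB Mul1=44; stall  regs: r0:Mul2,r1:12,r2:Add2,r3:Add1

STATUS = TAG Add2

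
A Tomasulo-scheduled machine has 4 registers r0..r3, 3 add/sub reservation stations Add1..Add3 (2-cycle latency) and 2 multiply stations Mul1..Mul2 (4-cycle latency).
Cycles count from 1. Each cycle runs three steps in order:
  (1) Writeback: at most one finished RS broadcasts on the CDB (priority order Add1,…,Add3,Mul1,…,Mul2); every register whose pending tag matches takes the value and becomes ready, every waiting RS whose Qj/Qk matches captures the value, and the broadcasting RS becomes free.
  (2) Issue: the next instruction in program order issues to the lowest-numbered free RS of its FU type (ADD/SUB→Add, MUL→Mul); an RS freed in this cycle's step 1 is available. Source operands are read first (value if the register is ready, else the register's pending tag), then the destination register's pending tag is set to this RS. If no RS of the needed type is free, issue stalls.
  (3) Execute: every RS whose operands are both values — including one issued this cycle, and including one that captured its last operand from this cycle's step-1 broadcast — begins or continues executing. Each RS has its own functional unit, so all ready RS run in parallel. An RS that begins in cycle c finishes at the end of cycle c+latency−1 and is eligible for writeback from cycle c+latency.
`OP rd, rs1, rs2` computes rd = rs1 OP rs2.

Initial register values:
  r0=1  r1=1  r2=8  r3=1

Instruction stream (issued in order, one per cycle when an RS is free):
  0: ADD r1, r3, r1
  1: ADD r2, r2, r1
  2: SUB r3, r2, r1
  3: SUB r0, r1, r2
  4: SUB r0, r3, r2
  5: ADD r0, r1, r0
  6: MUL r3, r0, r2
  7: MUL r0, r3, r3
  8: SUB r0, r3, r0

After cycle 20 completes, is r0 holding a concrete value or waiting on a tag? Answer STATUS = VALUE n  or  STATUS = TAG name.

STATUS = TAG Add2

  c1: issue ADD r1<-Add1  regs: r0:1,r1:Add1,r2:8,r3:1
  c2: issue ADD r2<-Add2  regs: r0:1,r1:Add1,r2:Add2,r3:1
  c3: CDB Add1=2; issue SUB r3<-Add1  regs: r0:1,r1:2,r2:Add2,r3:Add1
  c4: issue SUB r0<-Add3  regs: r0:Add3,r1:2,r2:Add2,r3:Add1
  c5: CDB Add2=10; issue SUB r0<-Add2  regs: r0:Add2,r1:2,r2:10,r3:Add1
  c6: stall  regs: r0:Add2,r1:2,r2:10,r3:Add1
  c7: CDB Add1=8; issue ADD r0<-Add1  regs: r0:Add1,r1:2,r2:10,r3:8
  c8: CDB Add3=-8; issue MUL r3<-Mul1  regs: r0:Add1,r1:2,r2:10,r3:Mul1
  c9: CDB Add2=-2; issue MUL r0<-Mul2  regs: r0:Mul2,r1:2,r2:10,r3:Mul1
  c10: issue SUB r0<-Add2  regs: r0:Add2,r1:2,r2:10,r3:Mul1
  c11: CDB Add1=0  regs: r0:Add2,r1:2,r2:10,r3:Mul1
  c12: -  regs: r0:Add2,r1:2,r2:10,r3:Mul1
  c13: -  regs: r0:Add2,r1:2,r2:10,r3:Mul1
  c14: -  regs: r0:Add2,r1:2,r2:10,r3:Mul1
  c15: CDB Mul1=0  regs: r0:Add2,r1:2,r2:10,r3:0
  c16: -  regs: r0:Add2,r1:2,r2:10,r3:0
  c17: -  regs: r0:Add2,r1:2,r2:10,r3:0
  c18: -  regs: r0:Add2,r1:2,r2:10,r3:0
  c19: CDB Mul2=0  regs: r0:Add2,r1:2,r2:10,r3:0
  c20: -  regs: r0:Add2,r1:2,r2:10,r3:0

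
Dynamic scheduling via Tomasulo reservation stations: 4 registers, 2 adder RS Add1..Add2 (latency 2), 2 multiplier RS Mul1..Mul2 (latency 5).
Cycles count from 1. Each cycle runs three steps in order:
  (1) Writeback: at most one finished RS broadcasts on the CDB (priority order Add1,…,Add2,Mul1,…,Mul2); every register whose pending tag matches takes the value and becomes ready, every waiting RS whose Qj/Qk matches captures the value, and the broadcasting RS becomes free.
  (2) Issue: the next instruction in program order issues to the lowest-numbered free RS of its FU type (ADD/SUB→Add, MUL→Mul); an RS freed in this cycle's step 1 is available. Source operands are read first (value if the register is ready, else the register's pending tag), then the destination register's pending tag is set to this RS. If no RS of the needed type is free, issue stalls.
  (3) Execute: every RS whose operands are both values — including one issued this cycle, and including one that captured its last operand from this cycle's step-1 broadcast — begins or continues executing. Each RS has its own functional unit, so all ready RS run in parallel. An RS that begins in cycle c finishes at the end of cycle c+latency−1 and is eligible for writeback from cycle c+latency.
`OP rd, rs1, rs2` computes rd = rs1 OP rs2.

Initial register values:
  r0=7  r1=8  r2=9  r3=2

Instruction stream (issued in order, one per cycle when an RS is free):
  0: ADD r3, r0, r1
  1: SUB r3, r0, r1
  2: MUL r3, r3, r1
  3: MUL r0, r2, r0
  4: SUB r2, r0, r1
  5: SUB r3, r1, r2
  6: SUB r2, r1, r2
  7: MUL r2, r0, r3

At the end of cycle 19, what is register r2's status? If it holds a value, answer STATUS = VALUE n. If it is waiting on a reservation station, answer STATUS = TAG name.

c1: issue ADD r3<-Add1 | r0:7,r1:8,r2:9,r3:Add1
c2: issue SUB r3<-Add2 | r0:7,r1:8,r2:9,r3:Add2
c3: CDB Add1=15; issue MUL r3<-Mul1 | r0:7,r1:8,r2:9,r3:Mul1
c4: CDB Add2=-1; issue MUL r0<-Mul2 | r0:Mul2,r1:8,r2:9,r3:Mul1
c5: issue SUB r2<-Add1 | r0:Mul2,r1:8,r2:Add1,r3:Mul1
c6: issue SUB r3<-Add2 | r0:Mul2,r1:8,r2:Add1,r3:Add2
c7: stall | r0:Mul2,r1:8,r2:Add1,r3:Add2
c8: stall | r0:Mul2,r1:8,r2:Add1,r3:Add2
c9: CDB Mul1=-8; stall | r0:Mul2,r1:8,r2:Add1,r3:Add2
c10: CDB Mul2=63; stall | r0:63,r1:8,r2:Add1,r3:Add2
c11: stall | r0:63,r1:8,r2:Add1,r3:Add2
c12: CDB Add1=55; issue SUB r2<-Add1 | r0:63,r1:8,r2:Add1,r3:Add2
c13: issue MUL r2<-Mul1 | r0:63,r1:8,r2:Mul1,r3:Add2
c14: CDB Add1=-47 | r0:63,r1:8,r2:Mul1,r3:Add2
c15: CDB Add2=-47 | r0:63,r1:8,r2:Mul1,r3:-47
c16: - | r0:63,r1:8,r2:Mul1,r3:-47
c17: - | r0:63,r1:8,r2:Mul1,r3:-47
c18: - | r0:63,r1:8,r2:Mul1,r3:-47
c19: - | r0:63,r1:8,r2:Mul1,r3:-47

STATUS = TAG Mul1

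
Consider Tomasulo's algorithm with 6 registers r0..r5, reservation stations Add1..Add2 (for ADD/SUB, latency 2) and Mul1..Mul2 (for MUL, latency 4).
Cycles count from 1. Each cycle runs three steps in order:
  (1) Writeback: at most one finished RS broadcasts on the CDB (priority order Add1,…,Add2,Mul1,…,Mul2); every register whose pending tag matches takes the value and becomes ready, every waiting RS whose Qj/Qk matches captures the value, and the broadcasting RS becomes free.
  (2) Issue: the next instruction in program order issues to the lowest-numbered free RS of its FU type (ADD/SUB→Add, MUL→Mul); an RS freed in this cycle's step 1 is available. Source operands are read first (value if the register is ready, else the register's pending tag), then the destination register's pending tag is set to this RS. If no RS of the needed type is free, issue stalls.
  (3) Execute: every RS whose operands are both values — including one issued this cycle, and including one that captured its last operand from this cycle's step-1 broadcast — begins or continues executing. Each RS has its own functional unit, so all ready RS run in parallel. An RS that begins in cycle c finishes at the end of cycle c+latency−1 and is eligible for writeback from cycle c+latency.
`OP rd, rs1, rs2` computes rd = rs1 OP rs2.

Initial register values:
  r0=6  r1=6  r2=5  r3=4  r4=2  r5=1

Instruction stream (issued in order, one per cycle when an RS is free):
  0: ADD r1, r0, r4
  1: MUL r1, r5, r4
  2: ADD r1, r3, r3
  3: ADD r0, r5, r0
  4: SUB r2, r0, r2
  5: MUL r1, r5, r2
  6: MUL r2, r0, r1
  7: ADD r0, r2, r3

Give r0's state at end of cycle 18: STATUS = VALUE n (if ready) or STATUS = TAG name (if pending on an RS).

STATUS = VALUE 18

  c1: issue ADD r1<-Add1  regs: r0:6,r1:Add1,r2:5,r3:4,r4:2,r5:1
  c2: issue MUL r1<-Mul1  regs: r0:6,r1:Mul1,r2:5,r3:4,r4:2,r5:1
  c3: CDB Add1=8; issue ADD r1<-Add1  regs: r0:6,r1:Add1,r2:5,r3:4,r4:2,r5:1
  c4: issue ADD r0<-Add2  regs: r0:Add2,r1:Add1,r2:5,r3:4,r4:2,r5:1
  c5: CDB Add1=8; issue SUB r2<-Add1  regs: r0:Add2,r1:8,r2:Add1,r3:4,r4:2,r5:1
  c6: CDB Add2=7; issue MUL r1<-Mul2  regs: r0:7,r1:Mul2,r2:Add1,r3:4,r4:2,r5:1
  c7: CDB Mul1=2; issue MUL r2<-Mul1  regs: r0:7,r1:Mul2,r2:Mul1,r3:4,r4:2,r5:1
  c8: CDB Add1=2; issue ADD r0<-Add1  regs: r0:Add1,r1:Mul2,r2:Mul1,r3:4,r4:2,r5:1
  c9: -  regs: r0:Add1,r1:Mul2,r2:Mul1,r3:4,r4:2,r5:1
  c10: -  regs: r0:Add1,r1:Mul2,r2:Mul1,r3:4,r4:2,r5:1
  c11: -  regs: r0:Add1,r1:Mul2,r2:Mul1,r3:4,r4:2,r5:1
  c12: CDB Mul2=2  regs: r0:Add1,r1:2,r2:Mul1,r3:4,r4:2,r5:1
  c13: -  regs: r0:Add1,r1:2,r2:Mul1,r3:4,r4:2,r5:1
  c14: -  regs: r0:Add1,r1:2,r2:Mul1,r3:4,r4:2,r5:1
  c15: -  regs: r0:Add1,r1:2,r2:Mul1,r3:4,r4:2,r5:1
  c16: CDB Mul1=14  regs: r0:Add1,r1:2,r2:14,r3:4,r4:2,r5:1
  c17: -  regs: r0:Add1,r1:2,r2:14,r3:4,r4:2,r5:1
  c18: CDB Add1=18  regs: r0:18,r1:2,r2:14,r3:4,r4:2,r5:1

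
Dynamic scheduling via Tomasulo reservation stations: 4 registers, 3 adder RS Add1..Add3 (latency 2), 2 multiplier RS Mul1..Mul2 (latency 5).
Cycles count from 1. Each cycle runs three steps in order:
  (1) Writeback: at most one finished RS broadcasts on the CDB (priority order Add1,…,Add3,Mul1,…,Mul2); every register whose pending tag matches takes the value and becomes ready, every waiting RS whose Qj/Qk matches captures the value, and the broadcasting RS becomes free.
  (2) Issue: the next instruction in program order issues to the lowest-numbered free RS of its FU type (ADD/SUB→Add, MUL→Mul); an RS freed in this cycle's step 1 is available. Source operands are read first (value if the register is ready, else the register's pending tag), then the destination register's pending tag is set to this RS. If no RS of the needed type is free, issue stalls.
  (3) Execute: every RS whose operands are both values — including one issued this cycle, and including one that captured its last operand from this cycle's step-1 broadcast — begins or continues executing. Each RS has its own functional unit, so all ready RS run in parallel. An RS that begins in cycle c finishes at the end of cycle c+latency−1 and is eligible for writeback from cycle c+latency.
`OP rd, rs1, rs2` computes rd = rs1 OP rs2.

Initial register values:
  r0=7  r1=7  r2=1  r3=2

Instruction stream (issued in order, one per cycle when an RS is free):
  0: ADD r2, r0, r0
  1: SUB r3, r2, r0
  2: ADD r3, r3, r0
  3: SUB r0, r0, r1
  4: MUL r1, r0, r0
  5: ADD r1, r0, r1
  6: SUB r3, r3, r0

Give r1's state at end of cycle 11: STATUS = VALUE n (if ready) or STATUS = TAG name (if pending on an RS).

STATUS = TAG Add2

  c1: issue ADD r2<-Add1  regs: r0:7,r1:7,r2:Add1,r3:2
  c2: issue SUB r3<-Add2  regs: r0:7,r1:7,r2:Add1,r3:Add2
  c3: CDB Add1=14; issue ADD r3<-Add1  regs: r0:7,r1:7,r2:14,r3:Add1
  c4: issue SUB r0<-Add3  regs: r0:Add3,r1:7,r2:14,r3:Add1
  c5: CDB Add2=7; issue MUL r1<-Mul1  regs: r0:Add3,r1:Mul1,r2:14,r3:Add1
  c6: CDB Add3=0; issue ADD r1<-Add2  regs: r0:0,r1:Add2,r2:14,r3:Add1
  c7: CDB Add1=14; issue SUB r3<-Add1  regs: r0:0,r1:Add2,r2:14,r3:Add1
  c8: -  regs: r0:0,r1:Add2,r2:14,r3:Add1
  c9: CDB Add1=14  regs: r0:0,r1:Add2,r2:14,r3:14
  c10: -  regs: r0:0,r1:Add2,r2:14,r3:14
  c11: CDB Mul1=0  regs: r0:0,r1:Add2,r2:14,r3:14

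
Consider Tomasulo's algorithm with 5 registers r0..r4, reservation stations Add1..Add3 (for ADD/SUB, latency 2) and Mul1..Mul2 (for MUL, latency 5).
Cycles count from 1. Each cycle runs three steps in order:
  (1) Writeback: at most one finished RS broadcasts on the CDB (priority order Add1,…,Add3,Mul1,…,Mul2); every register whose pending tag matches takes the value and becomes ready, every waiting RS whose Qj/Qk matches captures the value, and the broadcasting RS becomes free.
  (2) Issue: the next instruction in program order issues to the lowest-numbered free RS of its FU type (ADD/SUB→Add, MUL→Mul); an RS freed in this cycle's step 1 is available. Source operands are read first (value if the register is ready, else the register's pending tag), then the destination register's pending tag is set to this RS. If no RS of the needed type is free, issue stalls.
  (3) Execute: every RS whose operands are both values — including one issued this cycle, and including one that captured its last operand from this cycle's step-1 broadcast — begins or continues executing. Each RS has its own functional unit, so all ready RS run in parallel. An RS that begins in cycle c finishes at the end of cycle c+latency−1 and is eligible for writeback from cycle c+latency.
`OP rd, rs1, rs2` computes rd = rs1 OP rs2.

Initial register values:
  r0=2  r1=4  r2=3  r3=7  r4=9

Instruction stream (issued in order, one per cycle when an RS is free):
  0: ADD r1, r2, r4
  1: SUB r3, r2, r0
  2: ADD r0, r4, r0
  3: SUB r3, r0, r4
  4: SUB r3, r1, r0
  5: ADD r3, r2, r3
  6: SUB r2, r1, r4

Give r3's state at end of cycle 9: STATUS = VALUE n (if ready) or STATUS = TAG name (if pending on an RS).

  c1: issue ADD r1<-Add1  regs: r0:2,r1:Add1,r2:3,r3:7,r4:9
  c2: issue SUB r3<-Add2  regs: r0:2,r1:Add1,r2:3,r3:Add2,r4:9
  c3: CDB Add1=12; issue ADD r0<-Add1  regs: r0:Add1,r1:12,r2:3,r3:Add2,r4:9
  c4: CDB Add2=1; issue SUB r3<-Add2  regs: r0:Add1,r1:12,r2:3,r3:Add2,r4:9
  c5: CDB Add1=11; issue SUB r3<-Add1  regs: r0:11,r1:12,r2:3,r3:Add1,r4:9
  c6: issue ADD r3<-Add3  regs: r0:11,r1:12,r2:3,r3:Add3,r4:9
  c7: CDB Add1=1; issue SUB r2<-Add1  regs: r0:11,r1:12,r2:Add1,r3:Add3,r4:9
  c8: CDB Add2=2  regs: r0:11,r1:12,r2:Add1,r3:Add3,r4:9
  c9: CDB Add1=3  regs: r0:11,r1:12,r2:3,r3:Add3,r4:9

STATUS = TAG Add3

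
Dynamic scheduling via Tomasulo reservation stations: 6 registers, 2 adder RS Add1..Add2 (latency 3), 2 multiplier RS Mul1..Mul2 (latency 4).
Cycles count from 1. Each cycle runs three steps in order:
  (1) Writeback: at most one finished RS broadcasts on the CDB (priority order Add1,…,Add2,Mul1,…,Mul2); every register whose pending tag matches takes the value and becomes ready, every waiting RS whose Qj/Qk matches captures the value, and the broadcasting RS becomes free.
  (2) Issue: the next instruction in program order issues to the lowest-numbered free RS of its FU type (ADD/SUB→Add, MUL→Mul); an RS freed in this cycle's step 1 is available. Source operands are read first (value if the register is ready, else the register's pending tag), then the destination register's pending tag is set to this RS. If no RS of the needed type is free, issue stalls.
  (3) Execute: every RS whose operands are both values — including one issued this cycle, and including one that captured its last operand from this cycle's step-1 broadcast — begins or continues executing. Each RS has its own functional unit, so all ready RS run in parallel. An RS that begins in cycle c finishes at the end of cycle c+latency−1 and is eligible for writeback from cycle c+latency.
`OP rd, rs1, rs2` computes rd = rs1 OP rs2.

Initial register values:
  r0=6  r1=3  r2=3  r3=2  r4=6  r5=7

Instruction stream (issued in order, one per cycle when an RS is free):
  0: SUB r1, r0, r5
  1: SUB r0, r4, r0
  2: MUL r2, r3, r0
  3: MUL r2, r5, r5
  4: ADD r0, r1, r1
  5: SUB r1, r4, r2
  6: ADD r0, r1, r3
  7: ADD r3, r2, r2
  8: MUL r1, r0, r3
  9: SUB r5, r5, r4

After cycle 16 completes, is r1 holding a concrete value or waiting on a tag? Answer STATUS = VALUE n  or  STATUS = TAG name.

c1: issue SUB r1<-Add1 | r0:6,r1:Add1,r2:3,r3:2,r4:6,r5:7
c2: issue SUB r0<-Add2 | r0:Add2,r1:Add1,r2:3,r3:2,r4:6,r5:7
c3: issue MUL r2<-Mul1 | r0:Add2,r1:Add1,r2:Mul1,r3:2,r4:6,r5:7
c4: CDB Add1=-1; issue MUL r2<-Mul2 | r0:Add2,r1:-1,r2:Mul2,r3:2,r4:6,r5:7
c5: CDB Add2=0; issue ADD r0<-Add1 | r0:Add1,r1:-1,r2:Mul2,r3:2,r4:6,r5:7
c6: issue SUB r1<-Add2 | r0:Add1,r1:Add2,r2:Mul2,r3:2,r4:6,r5:7
c7: stall | r0:Add1,r1:Add2,r2:Mul2,r3:2,r4:6,r5:7
c8: CDB Add1=-2; issue ADD r0<-Add1 | r0:Add1,r1:Add2,r2:Mul2,r3:2,r4:6,r5:7
c9: CDB Mul1=0; stall | r0:Add1,r1:Add2,r2:Mul2,r3:2,r4:6,r5:7
c10: CDB Mul2=49; stall | r0:Add1,r1:Add2,r2:49,r3:2,r4:6,r5:7
c11: stall | r0:Add1,r1:Add2,r2:49,r3:2,r4:6,r5:7
c12: stall | r0:Add1,r1:Add2,r2:49,r3:2,r4:6,r5:7
c13: CDB Add2=-43; issue ADD r3<-Add2 | r0:Add1,r1:-43,r2:49,r3:Add2,r4:6,r5:7
c14: issue MUL r1<-Mul1 | r0:Add1,r1:Mul1,r2:49,r3:Add2,r4:6,r5:7
c15: stall | r0:Add1,r1:Mul1,r2:49,r3:Add2,r4:6,r5:7
c16: CDB Add1=-41; issue SUB r5<-Add1 | r0:-41,r1:Mul1,r2:49,r3:Add2,r4:6,r5:Add1

STATUS = TAG Mul1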